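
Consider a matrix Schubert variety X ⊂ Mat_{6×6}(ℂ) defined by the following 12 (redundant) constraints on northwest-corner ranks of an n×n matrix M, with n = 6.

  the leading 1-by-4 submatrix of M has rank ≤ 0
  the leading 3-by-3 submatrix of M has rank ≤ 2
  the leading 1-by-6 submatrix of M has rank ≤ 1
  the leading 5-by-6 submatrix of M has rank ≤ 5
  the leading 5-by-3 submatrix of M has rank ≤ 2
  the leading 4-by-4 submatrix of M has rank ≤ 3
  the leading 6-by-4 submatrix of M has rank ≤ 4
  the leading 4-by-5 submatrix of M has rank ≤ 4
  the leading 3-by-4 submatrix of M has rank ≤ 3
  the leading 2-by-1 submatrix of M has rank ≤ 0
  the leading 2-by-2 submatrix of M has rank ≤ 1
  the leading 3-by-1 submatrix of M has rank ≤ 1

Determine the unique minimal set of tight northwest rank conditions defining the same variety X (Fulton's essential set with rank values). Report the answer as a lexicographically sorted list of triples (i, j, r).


Propagating the 12 rank bounds to every northwest block:

  i=1: 0 0 0 0 1 1
  i=2: 0 1 1 1 2 2
  i=3: 1 2 2 2 3 3
  i=4: 1 2 2 3 4 4
  i=5: 1 2 2 3 4 5
  i=6: 1 2 3 4 5 6

reading off 1-entries of Δ²R: w = (5, 2, 1, 4, 6, 3).

Rothe diagram D(w) (7 cells), 3 SE-corners (essential conditions):

[(1, 4, 0), (2, 1, 0), (5, 3, 2)]


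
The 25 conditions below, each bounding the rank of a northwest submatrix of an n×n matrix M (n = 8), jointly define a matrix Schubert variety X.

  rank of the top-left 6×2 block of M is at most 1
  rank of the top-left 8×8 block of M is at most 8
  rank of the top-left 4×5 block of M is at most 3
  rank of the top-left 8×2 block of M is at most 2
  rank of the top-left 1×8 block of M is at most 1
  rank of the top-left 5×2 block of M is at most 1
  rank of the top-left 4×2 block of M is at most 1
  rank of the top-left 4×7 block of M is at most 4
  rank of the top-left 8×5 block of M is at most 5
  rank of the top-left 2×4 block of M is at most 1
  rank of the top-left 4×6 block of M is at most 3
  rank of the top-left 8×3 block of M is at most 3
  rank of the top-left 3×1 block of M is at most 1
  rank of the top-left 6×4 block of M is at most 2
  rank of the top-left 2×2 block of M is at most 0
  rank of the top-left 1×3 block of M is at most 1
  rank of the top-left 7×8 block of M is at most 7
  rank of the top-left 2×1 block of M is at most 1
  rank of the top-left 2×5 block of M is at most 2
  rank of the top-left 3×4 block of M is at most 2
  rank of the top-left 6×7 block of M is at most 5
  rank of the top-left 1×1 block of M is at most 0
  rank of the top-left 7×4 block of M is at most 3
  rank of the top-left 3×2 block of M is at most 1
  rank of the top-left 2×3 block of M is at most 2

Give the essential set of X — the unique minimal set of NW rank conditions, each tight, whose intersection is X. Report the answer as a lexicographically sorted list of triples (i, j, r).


Reconstructing r_w from the 25 given conditions:

  R[1]: 0  0  1  1  1  1  1  1
  R[2]: 0  0  1  1  2  2  2  2
  R[3]: 1  1  2  2  3  3  3  3
  R[4]: 1  1  2  2  3  3  4  4
  R[5]: 1  1  2  2  3  4  5  5
  R[6]: 1  1  2  2  3  4  5  6
  R[7]: 1  2  3  3  4  5  6  7
  R[8]: 1  2  3  4  5  6  7  8

giving w = (3, 5, 1, 7, 6, 8, 2, 4) via Δ²R.

5 SE-corners of the 12-cell Rothe diagram give Ess(w):

[(2, 2, 0), (2, 4, 1), (4, 6, 3), (6, 2, 1), (6, 4, 2)]


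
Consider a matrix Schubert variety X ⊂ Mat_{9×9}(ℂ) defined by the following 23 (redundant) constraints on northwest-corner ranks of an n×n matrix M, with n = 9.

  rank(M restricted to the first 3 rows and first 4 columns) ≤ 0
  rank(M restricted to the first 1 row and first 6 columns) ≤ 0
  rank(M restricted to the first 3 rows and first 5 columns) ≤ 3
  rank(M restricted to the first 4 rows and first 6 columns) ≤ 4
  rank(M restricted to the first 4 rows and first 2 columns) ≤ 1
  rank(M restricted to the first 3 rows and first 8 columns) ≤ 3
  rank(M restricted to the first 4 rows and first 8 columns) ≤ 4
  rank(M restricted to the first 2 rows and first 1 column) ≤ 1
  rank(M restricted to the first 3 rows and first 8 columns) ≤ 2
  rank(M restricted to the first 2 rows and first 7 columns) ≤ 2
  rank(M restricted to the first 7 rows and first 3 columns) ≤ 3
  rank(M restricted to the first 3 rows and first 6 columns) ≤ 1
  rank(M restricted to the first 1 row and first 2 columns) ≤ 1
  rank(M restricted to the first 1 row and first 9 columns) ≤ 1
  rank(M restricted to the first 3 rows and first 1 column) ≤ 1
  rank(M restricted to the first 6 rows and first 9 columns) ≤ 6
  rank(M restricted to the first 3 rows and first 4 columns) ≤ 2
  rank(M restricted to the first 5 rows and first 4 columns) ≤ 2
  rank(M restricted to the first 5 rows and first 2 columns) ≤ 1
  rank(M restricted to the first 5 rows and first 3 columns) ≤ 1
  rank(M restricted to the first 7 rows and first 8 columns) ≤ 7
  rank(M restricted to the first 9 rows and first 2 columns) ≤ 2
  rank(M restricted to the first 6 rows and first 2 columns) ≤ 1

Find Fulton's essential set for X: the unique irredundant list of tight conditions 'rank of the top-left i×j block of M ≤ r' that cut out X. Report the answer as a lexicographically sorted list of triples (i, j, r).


Reconstructing r_w from the 23 given conditions:

  i=1: 0  0  0  0  0  0  1  1  1
  i=2: 0  0  0  0  1  1  2  2  2
  i=3: 0  0  0  0  1  1  2  2  3
  i=4: 1  1  1  1  2  2  3  3  4
  i=5: 1  1  1  2  3  3  4  4  5
  i=6: 1  1  2  3  4  4  5  5  6
  i=7: 1  2  3  4  5  5  6  6  7
  i=8: 1  2  3  4  5  6  7  7  8
  i=9: 1  2  3  4  5  6  7  8  9

giving w = (7, 5, 9, 1, 4, 3, 2, 6, 8) via Δ²R.

ℓ(w)=19; the 6 essential cells (i,j,r):

[(1, 6, 0), (3, 4, 0), (3, 6, 1), (3, 8, 2), (5, 3, 1), (6, 2, 1)]


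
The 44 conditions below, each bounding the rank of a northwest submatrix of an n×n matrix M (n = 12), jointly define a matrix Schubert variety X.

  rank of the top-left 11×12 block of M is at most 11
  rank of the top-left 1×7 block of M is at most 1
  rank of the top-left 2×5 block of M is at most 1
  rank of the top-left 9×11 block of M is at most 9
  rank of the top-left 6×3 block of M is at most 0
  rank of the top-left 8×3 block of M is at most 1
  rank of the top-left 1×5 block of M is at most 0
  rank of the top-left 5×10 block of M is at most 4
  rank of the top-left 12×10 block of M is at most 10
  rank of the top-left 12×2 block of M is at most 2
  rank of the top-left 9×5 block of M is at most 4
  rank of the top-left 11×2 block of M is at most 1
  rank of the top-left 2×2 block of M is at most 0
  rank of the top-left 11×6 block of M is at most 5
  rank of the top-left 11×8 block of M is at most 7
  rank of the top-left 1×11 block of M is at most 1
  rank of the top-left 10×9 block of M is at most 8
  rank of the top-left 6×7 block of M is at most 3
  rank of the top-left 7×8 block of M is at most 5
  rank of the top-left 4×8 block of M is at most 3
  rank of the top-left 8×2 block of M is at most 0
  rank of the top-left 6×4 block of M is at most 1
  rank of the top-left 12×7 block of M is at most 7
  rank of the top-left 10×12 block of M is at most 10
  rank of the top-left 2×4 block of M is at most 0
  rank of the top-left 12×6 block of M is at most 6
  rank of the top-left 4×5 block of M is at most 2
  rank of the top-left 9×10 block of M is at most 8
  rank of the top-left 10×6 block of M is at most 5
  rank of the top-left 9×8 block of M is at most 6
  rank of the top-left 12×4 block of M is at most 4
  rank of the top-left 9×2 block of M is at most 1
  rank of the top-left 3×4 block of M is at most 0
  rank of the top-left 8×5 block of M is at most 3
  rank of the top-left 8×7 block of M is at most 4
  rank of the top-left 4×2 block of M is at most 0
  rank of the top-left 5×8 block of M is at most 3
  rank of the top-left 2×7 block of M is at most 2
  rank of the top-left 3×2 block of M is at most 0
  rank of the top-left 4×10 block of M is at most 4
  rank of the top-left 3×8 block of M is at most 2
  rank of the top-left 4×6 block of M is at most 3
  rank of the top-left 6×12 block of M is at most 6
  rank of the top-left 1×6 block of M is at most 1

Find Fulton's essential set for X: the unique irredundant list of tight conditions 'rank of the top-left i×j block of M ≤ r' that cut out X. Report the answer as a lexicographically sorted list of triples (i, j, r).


The tightest implied rank at each (i,j), from the 44 conditions:

  0  0  0  0  0  1  1  1  1  1  1  1
  0  0  0  0  1  2  2  2  2  2  2  2
  0  0  0  0  1  2  2  2  3  3  3  3
  0  0  0  1  2  3  3  3  4  4  4  4
  0  0  0  1  2  3  3  3  4  4  5  5
  0  0  0  1  2  3  3  4  5  5  6  6
  0  0  1  2  3  4  4  5  6  6  7  7
  0  0  1  2  3  4  4  5  6  7  8  8
  1  1  2  3  4  5  5  6  7  8  9  9
  1  1  2  3  4  5  6  7  8  9  10  10
  1  1  2  3  4  5  6  7  8  9  10  11
  1  2  3  4  5  6  7  8  9  10  11  12

reading off 1-entries of Δ²R: w = (6, 5, 9, 4, 11, 8, 3, 10, 1, 7, 12, 2).

ℓ(w)=35; the 10 essential cells (i,j,r):

[(1, 5, 0), (3, 4, 0), (3, 8, 2), (5, 8, 3), (5, 10, 4), (6, 3, 0), (6, 7, 3), (8, 2, 0), (8, 7, 4), (11, 2, 1)]


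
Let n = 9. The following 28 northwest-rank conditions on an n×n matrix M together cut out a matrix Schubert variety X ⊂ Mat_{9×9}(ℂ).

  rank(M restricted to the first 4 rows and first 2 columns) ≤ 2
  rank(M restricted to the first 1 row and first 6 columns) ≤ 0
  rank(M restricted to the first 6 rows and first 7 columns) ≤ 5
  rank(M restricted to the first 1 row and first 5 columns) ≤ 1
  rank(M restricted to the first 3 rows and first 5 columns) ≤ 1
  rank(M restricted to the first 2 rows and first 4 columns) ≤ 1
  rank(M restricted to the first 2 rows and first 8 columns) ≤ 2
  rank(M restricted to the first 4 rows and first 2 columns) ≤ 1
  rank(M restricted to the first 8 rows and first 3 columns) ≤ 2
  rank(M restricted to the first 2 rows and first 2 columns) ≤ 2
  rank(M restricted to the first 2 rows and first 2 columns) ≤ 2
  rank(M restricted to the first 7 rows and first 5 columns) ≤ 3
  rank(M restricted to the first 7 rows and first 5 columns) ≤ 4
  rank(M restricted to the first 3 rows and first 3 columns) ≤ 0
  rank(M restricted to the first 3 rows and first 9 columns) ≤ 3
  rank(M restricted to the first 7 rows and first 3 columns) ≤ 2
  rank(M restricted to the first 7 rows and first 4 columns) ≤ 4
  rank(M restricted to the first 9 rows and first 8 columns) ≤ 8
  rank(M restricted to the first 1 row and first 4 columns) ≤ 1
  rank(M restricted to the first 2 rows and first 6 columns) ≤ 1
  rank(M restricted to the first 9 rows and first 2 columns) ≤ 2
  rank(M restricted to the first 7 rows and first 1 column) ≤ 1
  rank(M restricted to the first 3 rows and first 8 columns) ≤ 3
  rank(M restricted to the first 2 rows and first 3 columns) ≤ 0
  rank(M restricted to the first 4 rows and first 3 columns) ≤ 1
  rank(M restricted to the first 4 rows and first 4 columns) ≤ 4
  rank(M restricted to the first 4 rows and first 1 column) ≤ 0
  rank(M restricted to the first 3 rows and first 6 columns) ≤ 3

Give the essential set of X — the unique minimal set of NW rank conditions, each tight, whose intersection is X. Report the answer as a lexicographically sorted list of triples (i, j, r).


The tightest implied rank at each (i,j), from the 28 conditions:

  0 0 0 0 0 0 1 1 1
  0 0 0 1 1 1 2 2 2
  0 0 0 1 1 2 3 3 3
  0 1 1 2 2 3 4 4 4
  1 2 2 3 3 4 5 5 5
  1 2 2 3 3 4 5 6 6
  1 2 2 3 3 4 5 6 7
  1 2 2 3 4 5 6 7 8
  1 2 3 4 5 6 7 8 9

so w = (7, 4, 6, 2, 1, 8, 9, 5, 3).

ℓ(w)=19; the 6 essential cells (i,j,r):

[(1, 6, 0), (3, 3, 0), (3, 5, 1), (4, 1, 0), (7, 5, 3), (8, 3, 2)]


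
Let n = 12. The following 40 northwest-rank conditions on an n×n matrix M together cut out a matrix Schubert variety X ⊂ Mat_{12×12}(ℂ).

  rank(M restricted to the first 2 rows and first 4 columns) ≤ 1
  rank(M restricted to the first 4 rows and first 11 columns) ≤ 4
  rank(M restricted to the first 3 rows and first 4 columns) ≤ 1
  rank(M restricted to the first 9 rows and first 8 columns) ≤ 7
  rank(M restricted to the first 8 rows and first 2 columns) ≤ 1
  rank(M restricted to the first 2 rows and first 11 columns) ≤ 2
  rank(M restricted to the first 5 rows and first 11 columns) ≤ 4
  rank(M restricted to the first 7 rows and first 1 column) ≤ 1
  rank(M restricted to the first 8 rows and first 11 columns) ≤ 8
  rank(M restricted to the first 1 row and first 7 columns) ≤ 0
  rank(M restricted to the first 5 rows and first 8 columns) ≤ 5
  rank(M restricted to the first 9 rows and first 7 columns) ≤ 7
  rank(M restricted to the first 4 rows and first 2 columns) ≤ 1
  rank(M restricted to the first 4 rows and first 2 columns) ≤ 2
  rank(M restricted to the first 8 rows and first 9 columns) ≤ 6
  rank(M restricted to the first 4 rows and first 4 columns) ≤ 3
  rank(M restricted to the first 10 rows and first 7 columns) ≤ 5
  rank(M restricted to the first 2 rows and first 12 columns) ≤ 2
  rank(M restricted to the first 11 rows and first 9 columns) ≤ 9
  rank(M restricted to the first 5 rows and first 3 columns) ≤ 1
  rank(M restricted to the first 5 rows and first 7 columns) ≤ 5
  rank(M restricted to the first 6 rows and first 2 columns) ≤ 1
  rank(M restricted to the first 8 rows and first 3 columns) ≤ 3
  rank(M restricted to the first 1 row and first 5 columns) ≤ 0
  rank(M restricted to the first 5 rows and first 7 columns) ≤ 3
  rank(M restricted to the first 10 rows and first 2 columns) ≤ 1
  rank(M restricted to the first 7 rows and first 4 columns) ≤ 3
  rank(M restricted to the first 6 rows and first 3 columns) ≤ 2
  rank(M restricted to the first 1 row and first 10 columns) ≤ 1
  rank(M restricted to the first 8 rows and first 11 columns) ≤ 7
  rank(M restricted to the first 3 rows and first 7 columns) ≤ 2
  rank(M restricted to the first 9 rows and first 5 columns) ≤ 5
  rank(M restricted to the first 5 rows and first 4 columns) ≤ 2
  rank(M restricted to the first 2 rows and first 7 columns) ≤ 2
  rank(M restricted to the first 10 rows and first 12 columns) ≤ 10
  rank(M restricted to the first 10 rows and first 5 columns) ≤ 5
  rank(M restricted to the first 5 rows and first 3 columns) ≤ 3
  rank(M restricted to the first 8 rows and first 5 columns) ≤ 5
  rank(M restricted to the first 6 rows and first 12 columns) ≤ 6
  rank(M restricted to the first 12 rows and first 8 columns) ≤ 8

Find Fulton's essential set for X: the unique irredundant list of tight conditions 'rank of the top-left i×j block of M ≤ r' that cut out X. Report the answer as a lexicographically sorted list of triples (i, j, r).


Rank table r_w(12×12) implied by the 40 constraints:

  R[1]: 0 | 0 | 0 | 0 | 0 | 0 | 0 | 1 | 1 | 1 | 1 | 1
  R[2]: 1 | 1 | 1 | 1 | 1 | 1 | 1 | 2 | 2 | 2 | 2 | 2
  R[3]: 1 | 1 | 1 | 1 | 2 | 2 | 2 | 3 | 3 | 3 | 3 | 3
  R[4]: 1 | 1 | 1 | 2 | 3 | 3 | 3 | 4 | 4 | 4 | 4 | 4
  R[5]: 1 | 1 | 1 | 2 | 3 | 3 | 3 | 4 | 4 | 4 | 4 | 5
  R[6]: 1 | 1 | 2 | 3 | 4 | 4 | 4 | 5 | 5 | 5 | 5 | 6
  R[7]: 1 | 1 | 2 | 3 | 4 | 5 | 5 | 6 | 6 | 6 | 6 | 7
  R[8]: 1 | 1 | 2 | 3 | 4 | 5 | 5 | 6 | 6 | 7 | 7 | 8
  R[9]: 1 | 1 | 2 | 3 | 4 | 5 | 5 | 6 | 7 | 8 | 8 | 9
  R[10]: 1 | 1 | 2 | 3 | 4 | 5 | 5 | 6 | 7 | 8 | 9 | 10
  R[11]: 1 | 2 | 3 | 4 | 5 | 6 | 6 | 7 | 8 | 9 | 10 | 11
  R[12]: 1 | 2 | 3 | 4 | 5 | 6 | 7 | 8 | 9 | 10 | 11 | 12

the unique w with this rank table is (8, 1, 5, 4, 12, 3, 6, 10, 9, 11, 2, 7).

Rothe diagram D(w) (28 cells), 8 SE-corners (essential conditions):

[(1, 7, 0), (3, 4, 1), (5, 3, 1), (5, 7, 3), (5, 11, 4), (8, 9, 6), (10, 2, 1), (10, 7, 5)]


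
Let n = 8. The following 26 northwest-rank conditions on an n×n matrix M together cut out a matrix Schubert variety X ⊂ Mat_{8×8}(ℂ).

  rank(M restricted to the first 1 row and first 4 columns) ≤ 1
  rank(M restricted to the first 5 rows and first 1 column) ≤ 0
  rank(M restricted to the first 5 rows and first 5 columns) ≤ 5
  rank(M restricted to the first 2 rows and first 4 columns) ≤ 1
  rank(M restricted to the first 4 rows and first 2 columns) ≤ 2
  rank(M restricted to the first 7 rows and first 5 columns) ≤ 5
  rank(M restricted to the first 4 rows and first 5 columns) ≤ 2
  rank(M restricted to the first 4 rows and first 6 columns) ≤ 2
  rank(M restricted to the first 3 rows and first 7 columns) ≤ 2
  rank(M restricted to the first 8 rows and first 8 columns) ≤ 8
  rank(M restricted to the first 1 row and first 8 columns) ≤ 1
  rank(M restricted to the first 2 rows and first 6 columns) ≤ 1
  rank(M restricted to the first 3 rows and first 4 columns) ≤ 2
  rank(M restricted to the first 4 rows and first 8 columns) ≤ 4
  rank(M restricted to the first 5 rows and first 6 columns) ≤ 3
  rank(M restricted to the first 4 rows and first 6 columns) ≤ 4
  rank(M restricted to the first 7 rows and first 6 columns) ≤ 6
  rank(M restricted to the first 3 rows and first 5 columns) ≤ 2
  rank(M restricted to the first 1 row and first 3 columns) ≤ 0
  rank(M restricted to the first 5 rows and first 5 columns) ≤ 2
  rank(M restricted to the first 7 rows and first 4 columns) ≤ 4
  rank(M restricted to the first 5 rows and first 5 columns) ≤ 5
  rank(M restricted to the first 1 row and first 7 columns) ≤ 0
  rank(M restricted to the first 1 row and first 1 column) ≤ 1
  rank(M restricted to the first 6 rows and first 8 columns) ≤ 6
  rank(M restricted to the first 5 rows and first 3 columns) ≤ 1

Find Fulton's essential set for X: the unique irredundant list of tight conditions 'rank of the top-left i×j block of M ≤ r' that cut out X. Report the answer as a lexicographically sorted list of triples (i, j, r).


Reconstructing r_w from the 26 given conditions:

  R[1]: 0, 0, 0, 0, 0, 0, 0, 1
  R[2]: 0, 1, 1, 1, 1, 1, 1, 2
  R[3]: 0, 1, 1, 2, 2, 2, 2, 3
  R[4]: 0, 1, 1, 2, 2, 2, 3, 4
  R[5]: 0, 1, 1, 2, 2, 3, 4, 5
  R[6]: 1, 2, 2, 3, 3, 4, 5, 6
  R[7]: 1, 2, 3, 4, 4, 5, 6, 7
  R[8]: 1, 2, 3, 4, 5, 6, 7, 8

so w = (8, 2, 4, 7, 6, 1, 3, 5).

5 SE-corners of the 17-cell Rothe diagram give Ess(w):

[(1, 7, 0), (4, 6, 2), (5, 1, 0), (5, 3, 1), (5, 5, 2)]


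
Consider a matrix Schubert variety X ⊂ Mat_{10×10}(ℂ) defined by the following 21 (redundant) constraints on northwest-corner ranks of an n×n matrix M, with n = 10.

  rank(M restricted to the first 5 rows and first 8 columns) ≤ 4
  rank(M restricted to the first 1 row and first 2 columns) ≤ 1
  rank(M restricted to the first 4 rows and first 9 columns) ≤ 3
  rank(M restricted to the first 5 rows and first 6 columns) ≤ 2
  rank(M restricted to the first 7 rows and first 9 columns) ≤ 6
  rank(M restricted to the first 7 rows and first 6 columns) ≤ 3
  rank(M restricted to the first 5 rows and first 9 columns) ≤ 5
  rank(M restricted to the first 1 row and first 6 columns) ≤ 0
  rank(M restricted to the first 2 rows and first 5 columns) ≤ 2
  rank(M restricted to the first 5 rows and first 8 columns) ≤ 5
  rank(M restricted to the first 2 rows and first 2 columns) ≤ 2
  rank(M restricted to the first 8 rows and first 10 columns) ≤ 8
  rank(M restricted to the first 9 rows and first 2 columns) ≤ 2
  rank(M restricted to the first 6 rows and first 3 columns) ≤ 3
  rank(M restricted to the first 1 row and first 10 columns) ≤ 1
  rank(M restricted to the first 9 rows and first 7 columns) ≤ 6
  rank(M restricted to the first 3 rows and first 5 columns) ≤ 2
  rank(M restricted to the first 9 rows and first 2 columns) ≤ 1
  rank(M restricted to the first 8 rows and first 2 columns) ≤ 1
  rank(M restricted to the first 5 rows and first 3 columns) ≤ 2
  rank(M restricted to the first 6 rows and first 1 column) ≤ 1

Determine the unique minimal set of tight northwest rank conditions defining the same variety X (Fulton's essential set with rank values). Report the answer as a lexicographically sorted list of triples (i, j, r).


The tightest implied rank at each (i,j), from the 21 conditions:

  R[1]: 0 0 0 0 0 0 1 1 1 1
  R[2]: 1 1 1 1 1 1 2 2 2 2
  R[3]: 1 1 2 2 2 2 3 3 3 3
  R[4]: 1 1 2 2 2 2 3 3 3 4
  R[5]: 1 1 2 2 2 2 3 4 4 5
  R[6]: 1 1 2 3 3 3 4 5 5 6
  R[7]: 1 1 2 3 3 3 4 5 6 7
  R[8]: 1 1 2 3 4 4 5 6 7 8
  R[9]: 1 1 2 3 4 5 6 7 8 9
  R[10]: 1 2 3 4 5 6 7 8 9 10

the unique w with this rank table is (7, 1, 3, 10, 8, 4, 9, 5, 6, 2).

D(w) has 23 cells with 5 SE-corners; essential set:

[(1, 6, 0), (4, 9, 3), (5, 6, 2), (7, 6, 3), (9, 2, 1)]


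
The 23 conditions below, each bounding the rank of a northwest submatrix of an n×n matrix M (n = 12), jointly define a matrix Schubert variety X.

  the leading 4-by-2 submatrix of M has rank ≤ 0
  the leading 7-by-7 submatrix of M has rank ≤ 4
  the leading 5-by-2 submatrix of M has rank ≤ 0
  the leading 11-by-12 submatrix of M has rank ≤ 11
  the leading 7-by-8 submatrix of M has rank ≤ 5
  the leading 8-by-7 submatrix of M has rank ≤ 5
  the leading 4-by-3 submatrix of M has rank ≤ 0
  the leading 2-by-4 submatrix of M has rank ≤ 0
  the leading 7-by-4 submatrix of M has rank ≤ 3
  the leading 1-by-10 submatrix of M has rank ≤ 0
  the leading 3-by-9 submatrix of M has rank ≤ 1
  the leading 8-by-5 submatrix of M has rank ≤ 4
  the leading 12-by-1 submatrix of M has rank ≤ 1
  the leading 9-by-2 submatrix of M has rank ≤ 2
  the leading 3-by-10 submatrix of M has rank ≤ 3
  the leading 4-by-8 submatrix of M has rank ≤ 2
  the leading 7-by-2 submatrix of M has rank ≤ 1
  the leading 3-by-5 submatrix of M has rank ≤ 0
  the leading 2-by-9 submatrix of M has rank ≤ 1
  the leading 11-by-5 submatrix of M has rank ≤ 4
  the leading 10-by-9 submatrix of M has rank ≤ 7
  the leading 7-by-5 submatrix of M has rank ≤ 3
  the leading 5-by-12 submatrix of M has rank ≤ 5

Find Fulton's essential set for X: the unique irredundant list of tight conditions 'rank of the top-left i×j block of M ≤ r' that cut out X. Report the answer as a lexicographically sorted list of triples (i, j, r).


Recovering R(i,j) via the rank-extension bound from the 23 conditions:

  0 0 0 0 0 0 0 0 0 0 1 1
  0 0 0 0 0 1 1 1 1 1 2 2
  0 0 0 0 0 1 1 1 1 2 3 3
  0 0 0 1 1 2 2 2 2 3 4 4
  0 0 1 2 2 3 3 3 3 4 5 5
  1 1 2 3 3 4 4 4 4 5 6 6
  1 1 2 3 3 4 4 5 5 6 7 7
  1 2 3 4 4 5 5 6 6 7 8 8
  1 2 3 4 4 5 6 7 7 8 9 9
  1 2 3 4 4 5 6 7 7 8 9 10
  1 2 3 4 4 5 6 7 8 9 10 11
  1 2 3 4 5 6 7 8 9 10 11 12

hence w(1..12) = (11, 6, 10, 4, 3, 1, 8, 2, 7, 12, 9, 5).

Fulton essential set (10 of the 35 Rothe cells):

[(1, 10, 0), (3, 5, 0), (3, 9, 1), (4, 3, 0), (5, 2, 0), (7, 2, 1), (7, 5, 3), (7, 7, 4), (10, 9, 7), (11, 5, 4)]


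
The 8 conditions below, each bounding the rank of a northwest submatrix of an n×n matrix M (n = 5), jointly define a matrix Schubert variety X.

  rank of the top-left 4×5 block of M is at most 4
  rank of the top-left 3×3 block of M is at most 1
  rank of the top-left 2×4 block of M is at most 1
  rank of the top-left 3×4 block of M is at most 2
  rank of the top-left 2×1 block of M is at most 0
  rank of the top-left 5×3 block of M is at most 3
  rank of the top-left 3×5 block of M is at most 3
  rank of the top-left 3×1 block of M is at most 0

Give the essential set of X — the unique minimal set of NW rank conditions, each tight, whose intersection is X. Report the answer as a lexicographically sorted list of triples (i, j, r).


Recovering R(i,j) via the rank-extension bound from the 8 conditions:

  R[1]: 0 | 1 | 1 | 1 | 1
  R[2]: 0 | 1 | 1 | 1 | 2
  R[3]: 0 | 1 | 1 | 2 | 3
  R[4]: 1 | 2 | 2 | 3 | 4
  R[5]: 1 | 2 | 3 | 4 | 5

reading off 1-entries of Δ²R: w = (2, 5, 4, 1, 3).

Rothe diagram D(w) (6 cells), 3 SE-corners (essential conditions):

[(2, 4, 1), (3, 1, 0), (3, 3, 1)]


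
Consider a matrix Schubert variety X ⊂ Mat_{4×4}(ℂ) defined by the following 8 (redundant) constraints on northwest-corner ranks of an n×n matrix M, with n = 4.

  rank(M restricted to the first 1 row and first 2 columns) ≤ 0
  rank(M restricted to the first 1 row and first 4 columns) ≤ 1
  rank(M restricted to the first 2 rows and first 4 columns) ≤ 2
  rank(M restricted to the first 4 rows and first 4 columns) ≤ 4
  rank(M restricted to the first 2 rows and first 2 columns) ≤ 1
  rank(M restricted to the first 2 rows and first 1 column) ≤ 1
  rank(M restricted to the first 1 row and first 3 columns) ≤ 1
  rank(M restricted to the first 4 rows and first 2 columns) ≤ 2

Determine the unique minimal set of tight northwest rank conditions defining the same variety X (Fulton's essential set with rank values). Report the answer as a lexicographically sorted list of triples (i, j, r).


Computing R[i][j] = min implied NW-rank bound (n=4, 8 conditions):

  R[1]: 0 | 0 | 1 | 1
  R[2]: 1 | 1 | 2 | 2
  R[3]: 1 | 2 | 3 | 3
  R[4]: 1 | 2 | 3 | 4

the unique w with this rank table is (3, 1, 2, 4).

1 SE-corner of the 2-cell Rothe diagram gives Ess(w):

[(1, 2, 0)]


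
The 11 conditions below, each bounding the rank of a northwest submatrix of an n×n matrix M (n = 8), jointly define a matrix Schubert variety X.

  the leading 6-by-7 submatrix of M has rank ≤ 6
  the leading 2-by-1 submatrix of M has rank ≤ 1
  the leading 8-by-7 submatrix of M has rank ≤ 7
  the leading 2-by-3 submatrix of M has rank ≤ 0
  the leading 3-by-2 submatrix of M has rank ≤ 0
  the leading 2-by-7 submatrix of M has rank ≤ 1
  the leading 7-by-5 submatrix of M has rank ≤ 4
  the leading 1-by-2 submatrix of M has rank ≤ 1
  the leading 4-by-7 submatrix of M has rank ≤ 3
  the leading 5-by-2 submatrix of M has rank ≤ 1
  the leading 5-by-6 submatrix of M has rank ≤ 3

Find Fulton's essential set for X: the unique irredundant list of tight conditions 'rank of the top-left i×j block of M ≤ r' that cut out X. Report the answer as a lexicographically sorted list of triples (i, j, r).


Rank table r_w(8×8) implied by the 11 constraints:

  i=1: 0  0  0  1  1  1  1  1
  i=2: 0  0  0  1  1  1  1  2
  i=3: 0  0  1  2  2  2  2  3
  i=4: 1  1  2  3  3  3  3  4
  i=5: 1  1  2  3  3  3  4  5
  i=6: 1  2  3  4  4  4  5  6
  i=7: 1  2  3  4  4  5  6  7
  i=8: 1  2  3  4  5  6  7  8

reading off 1-entries of Δ²R: w = (4, 8, 3, 1, 7, 2, 6, 5).

D(w) has 15 cells with 6 SE-corners; essential set:

[(2, 3, 0), (2, 7, 1), (3, 2, 0), (5, 2, 1), (5, 6, 3), (7, 5, 4)]


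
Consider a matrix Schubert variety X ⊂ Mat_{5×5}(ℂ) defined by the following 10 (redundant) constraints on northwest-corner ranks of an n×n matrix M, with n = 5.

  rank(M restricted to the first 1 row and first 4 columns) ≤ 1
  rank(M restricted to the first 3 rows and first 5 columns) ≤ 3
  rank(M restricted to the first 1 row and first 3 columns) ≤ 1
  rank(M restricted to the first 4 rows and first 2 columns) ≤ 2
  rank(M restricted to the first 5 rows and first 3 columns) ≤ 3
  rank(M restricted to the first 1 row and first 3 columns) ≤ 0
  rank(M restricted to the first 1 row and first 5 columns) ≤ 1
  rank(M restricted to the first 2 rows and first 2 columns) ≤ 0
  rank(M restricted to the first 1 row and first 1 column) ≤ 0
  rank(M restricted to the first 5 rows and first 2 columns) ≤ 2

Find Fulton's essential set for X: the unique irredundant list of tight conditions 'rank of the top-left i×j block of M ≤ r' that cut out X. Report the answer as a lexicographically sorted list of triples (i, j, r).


The tightest implied rank at each (i,j), from the 10 conditions:

  R[1]: 0, 0, 0, 1, 1
  R[2]: 0, 0, 1, 2, 2
  R[3]: 1, 1, 2, 3, 3
  R[4]: 1, 2, 3, 4, 4
  R[5]: 1, 2, 3, 4, 5

giving w = (4, 3, 1, 2, 5) via Δ²R.

Fulton essential set (2 of the 5 Rothe cells):

[(1, 3, 0), (2, 2, 0)]


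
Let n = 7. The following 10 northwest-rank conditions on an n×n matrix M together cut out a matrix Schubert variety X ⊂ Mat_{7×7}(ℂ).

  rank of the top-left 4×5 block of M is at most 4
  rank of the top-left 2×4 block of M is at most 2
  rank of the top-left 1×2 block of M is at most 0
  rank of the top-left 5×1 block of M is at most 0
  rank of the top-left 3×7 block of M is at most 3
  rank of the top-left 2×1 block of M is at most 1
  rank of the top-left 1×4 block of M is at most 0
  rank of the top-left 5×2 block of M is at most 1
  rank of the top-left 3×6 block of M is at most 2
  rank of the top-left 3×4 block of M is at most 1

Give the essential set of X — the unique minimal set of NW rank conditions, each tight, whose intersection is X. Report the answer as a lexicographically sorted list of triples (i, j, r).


The tightest implied rank at each (i,j), from the 10 conditions:

  row 1: 0 | 0 | 0 | 0 | 1 | 1 | 1
  row 2: 0 | 1 | 1 | 1 | 2 | 2 | 2
  row 3: 0 | 1 | 1 | 1 | 2 | 2 | 3
  row 4: 0 | 1 | 2 | 2 | 3 | 3 | 4
  row 5: 0 | 1 | 2 | 3 | 4 | 4 | 5
  row 6: 1 | 2 | 3 | 4 | 5 | 5 | 6
  row 7: 1 | 2 | 3 | 4 | 5 | 6 | 7

second differences of R give the permutation w = (5, 2, 7, 3, 4, 1, 6).

4 SE-corners of the 11-cell Rothe diagram give Ess(w):

[(1, 4, 0), (3, 4, 1), (3, 6, 2), (5, 1, 0)]


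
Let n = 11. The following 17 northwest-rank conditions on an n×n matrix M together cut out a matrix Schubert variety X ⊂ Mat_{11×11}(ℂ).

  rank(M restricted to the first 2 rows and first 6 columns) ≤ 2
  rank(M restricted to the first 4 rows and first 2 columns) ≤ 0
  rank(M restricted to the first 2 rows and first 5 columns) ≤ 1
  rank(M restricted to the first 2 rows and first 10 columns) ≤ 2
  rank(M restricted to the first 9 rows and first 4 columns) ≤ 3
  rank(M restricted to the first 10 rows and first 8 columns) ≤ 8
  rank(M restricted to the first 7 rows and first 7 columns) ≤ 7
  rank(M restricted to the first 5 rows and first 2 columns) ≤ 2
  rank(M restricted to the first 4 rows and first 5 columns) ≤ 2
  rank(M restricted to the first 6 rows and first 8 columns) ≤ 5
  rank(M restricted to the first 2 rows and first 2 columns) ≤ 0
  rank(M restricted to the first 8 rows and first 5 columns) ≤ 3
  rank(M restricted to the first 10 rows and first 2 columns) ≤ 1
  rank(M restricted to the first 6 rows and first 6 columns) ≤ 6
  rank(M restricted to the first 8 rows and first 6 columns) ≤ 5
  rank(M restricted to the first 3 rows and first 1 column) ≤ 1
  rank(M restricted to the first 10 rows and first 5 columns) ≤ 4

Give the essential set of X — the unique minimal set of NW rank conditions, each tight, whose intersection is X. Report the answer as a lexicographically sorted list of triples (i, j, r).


Propagating the 17 rank bounds to every northwest block:

  row 1: 0 | 0 | 1 | 1 | 1 | 1 | 1 | 1 | 1 | 1 | 1
  row 2: 0 | 0 | 1 | 1 | 1 | 2 | 2 | 2 | 2 | 2 | 2
  row 3: 0 | 0 | 1 | 2 | 2 | 3 | 3 | 3 | 3 | 3 | 3
  row 4: 0 | 0 | 1 | 2 | 2 | 3 | 4 | 4 | 4 | 4 | 4
  row 5: 1 | 1 | 2 | 3 | 3 | 4 | 5 | 5 | 5 | 5 | 5
  row 6: 1 | 1 | 2 | 3 | 3 | 4 | 5 | 5 | 6 | 6 | 6
  row 7: 1 | 1 | 2 | 3 | 3 | 4 | 5 | 6 | 7 | 7 | 7
  row 8: 1 | 1 | 2 | 3 | 3 | 4 | 5 | 6 | 7 | 8 | 8
  row 9: 1 | 1 | 2 | 3 | 4 | 5 | 6 | 7 | 8 | 9 | 9
  row 10: 1 | 1 | 2 | 3 | 4 | 5 | 6 | 7 | 8 | 9 | 10
  row 11: 1 | 2 | 3 | 4 | 5 | 6 | 7 | 8 | 9 | 10 | 11

the unique w with this rank table is (3, 6, 4, 7, 1, 9, 8, 10, 5, 11, 2).

Fulton essential set (6 of the 20 Rothe cells):

[(2, 5, 1), (4, 2, 0), (4, 5, 2), (6, 8, 5), (8, 5, 3), (10, 2, 1)]


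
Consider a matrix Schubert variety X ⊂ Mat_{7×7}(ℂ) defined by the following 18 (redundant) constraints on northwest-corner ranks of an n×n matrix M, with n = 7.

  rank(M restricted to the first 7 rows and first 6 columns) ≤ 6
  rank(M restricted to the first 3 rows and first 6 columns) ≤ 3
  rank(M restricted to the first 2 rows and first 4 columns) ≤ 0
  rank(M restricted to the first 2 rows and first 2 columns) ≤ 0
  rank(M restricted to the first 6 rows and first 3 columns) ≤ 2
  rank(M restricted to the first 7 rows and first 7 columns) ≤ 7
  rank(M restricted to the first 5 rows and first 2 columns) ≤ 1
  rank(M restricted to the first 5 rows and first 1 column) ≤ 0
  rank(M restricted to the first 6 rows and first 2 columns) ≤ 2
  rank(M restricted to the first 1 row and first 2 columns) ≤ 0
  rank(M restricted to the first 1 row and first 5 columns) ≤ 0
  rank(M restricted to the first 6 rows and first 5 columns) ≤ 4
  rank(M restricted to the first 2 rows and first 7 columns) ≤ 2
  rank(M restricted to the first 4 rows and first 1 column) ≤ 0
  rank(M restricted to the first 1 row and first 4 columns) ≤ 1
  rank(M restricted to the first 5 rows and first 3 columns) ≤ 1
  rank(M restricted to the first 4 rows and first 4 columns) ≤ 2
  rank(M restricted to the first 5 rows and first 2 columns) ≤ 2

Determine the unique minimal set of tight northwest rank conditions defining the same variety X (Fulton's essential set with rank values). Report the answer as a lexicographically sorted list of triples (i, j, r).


Recovering R(i,j) via the rank-extension bound from the 18 conditions:

  R[1]: 0 | 0 | 0 | 0 | 0 | 1 | 1
  R[2]: 0 | 0 | 0 | 0 | 1 | 2 | 2
  R[3]: 0 | 1 | 1 | 1 | 2 | 3 | 3
  R[4]: 0 | 1 | 1 | 2 | 3 | 4 | 4
  R[5]: 0 | 1 | 1 | 2 | 3 | 4 | 5
  R[6]: 1 | 2 | 2 | 3 | 4 | 5 | 6
  R[7]: 1 | 2 | 3 | 4 | 5 | 6 | 7

giving w = (6, 5, 2, 4, 7, 1, 3) via Δ²R.

4 SE-corners of the 14-cell Rothe diagram give Ess(w):

[(1, 5, 0), (2, 4, 0), (5, 1, 0), (5, 3, 1)]


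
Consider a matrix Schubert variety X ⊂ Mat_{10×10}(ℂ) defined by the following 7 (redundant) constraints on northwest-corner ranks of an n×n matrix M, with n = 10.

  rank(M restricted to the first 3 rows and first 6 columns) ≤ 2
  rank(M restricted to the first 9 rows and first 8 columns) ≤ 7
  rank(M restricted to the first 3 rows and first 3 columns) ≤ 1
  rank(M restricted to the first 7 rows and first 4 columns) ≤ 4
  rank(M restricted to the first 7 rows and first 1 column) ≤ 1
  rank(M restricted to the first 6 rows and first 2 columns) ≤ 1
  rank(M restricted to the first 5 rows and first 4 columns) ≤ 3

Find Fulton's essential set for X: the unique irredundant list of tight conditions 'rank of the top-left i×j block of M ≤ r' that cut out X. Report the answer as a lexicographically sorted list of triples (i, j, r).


Propagating the 7 rank bounds to every northwest block:

  1 1 1 1 1 1 1 1 1 1
  1 1 1 2 2 2 2 2 2 2
  1 1 1 2 2 2 3 3 3 3
  1 1 2 3 3 3 4 4 4 4
  1 1 2 3 4 4 5 5 5 5
  1 1 2 3 4 5 6 6 6 6
  1 2 3 4 5 6 7 7 7 7
  1 2 3 4 5 6 7 7 8 8
  1 2 3 4 5 6 7 7 8 9
  1 2 3 4 5 6 7 8 9 10

giving w = (1, 4, 7, 3, 5, 6, 2, 9, 10, 8) via Δ²R.

ℓ(w)=11; the 4 essential cells (i,j,r):

[(3, 3, 1), (3, 6, 2), (6, 2, 1), (9, 8, 7)]


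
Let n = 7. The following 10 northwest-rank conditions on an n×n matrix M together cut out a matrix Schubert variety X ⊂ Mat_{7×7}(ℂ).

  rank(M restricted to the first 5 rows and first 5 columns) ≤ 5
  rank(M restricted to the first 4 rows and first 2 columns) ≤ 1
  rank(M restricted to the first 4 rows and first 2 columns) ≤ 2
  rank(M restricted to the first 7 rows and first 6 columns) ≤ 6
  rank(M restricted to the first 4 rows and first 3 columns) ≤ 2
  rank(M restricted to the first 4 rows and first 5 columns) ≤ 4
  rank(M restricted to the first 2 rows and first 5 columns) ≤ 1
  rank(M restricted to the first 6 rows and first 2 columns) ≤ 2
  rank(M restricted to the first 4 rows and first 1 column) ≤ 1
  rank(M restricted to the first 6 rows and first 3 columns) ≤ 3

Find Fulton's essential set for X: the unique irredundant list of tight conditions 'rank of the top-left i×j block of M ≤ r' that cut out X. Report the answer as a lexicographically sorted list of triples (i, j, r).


Reconstructing r_w from the 10 given conditions:

  1 1 1 1 1 1 1
  1 1 1 1 1 2 2
  1 1 2 2 2 3 3
  1 1 2 3 3 4 4
  1 2 3 4 4 5 5
  1 2 3 4 5 6 6
  1 2 3 4 5 6 7

second differences of R give the permutation w = (1, 6, 3, 4, 2, 5, 7).

ℓ(w)=6; the 2 essential cells (i,j,r):

[(2, 5, 1), (4, 2, 1)]


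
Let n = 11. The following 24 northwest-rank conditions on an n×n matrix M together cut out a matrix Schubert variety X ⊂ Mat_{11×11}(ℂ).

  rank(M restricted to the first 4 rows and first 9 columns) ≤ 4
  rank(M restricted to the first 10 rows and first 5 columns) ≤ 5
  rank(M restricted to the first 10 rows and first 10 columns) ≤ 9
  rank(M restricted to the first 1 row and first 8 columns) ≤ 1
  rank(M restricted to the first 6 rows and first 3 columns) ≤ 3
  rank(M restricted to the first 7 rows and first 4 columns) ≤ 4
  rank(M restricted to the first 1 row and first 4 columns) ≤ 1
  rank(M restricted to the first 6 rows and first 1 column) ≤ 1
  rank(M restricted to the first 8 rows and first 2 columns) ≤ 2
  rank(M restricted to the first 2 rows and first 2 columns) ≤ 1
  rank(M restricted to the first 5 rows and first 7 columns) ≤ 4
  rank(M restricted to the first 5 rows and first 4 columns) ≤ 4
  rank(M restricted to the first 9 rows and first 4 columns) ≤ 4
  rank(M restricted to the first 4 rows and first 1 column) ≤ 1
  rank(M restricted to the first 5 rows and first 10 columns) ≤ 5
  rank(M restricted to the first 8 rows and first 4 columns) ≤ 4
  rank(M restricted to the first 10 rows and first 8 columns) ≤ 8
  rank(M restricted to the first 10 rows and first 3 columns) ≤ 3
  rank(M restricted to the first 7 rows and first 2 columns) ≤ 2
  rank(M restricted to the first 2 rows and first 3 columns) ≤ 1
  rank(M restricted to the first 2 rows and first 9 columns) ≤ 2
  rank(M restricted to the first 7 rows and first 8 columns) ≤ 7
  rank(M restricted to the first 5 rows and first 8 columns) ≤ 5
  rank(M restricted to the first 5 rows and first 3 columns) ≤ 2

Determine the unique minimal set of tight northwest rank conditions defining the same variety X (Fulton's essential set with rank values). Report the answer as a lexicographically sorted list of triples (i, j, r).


Computing R[i][j] = min implied NW-rank bound (n=11, 24 conditions):

  row 1: 1 1 1 1 1 1 1 1 1 1 1
  row 2: 1 1 1 2 2 2 2 2 2 2 2
  row 3: 1 2 2 3 3 3 3 3 3 3 3
  row 4: 1 2 2 3 4 4 4 4 4 4 4
  row 5: 1 2 2 3 4 4 4 5 5 5 5
  row 6: 1 2 3 4 5 5 5 6 6 6 6
  row 7: 1 2 3 4 5 6 6 7 7 7 7
  row 8: 1 2 3 4 5 6 7 8 8 8 8
  row 9: 1 2 3 4 5 6 7 8 9 9 9
  row 10: 1 2 3 4 5 6 7 8 9 9 10
  row 11: 1 2 3 4 5 6 7 8 9 10 11

second differences of R give the permutation w = (1, 4, 2, 5, 8, 3, 6, 7, 9, 11, 10).

Rothe diagram D(w) (7 cells), 4 SE-corners (essential conditions):

[(2, 3, 1), (5, 3, 2), (5, 7, 4), (10, 10, 9)]


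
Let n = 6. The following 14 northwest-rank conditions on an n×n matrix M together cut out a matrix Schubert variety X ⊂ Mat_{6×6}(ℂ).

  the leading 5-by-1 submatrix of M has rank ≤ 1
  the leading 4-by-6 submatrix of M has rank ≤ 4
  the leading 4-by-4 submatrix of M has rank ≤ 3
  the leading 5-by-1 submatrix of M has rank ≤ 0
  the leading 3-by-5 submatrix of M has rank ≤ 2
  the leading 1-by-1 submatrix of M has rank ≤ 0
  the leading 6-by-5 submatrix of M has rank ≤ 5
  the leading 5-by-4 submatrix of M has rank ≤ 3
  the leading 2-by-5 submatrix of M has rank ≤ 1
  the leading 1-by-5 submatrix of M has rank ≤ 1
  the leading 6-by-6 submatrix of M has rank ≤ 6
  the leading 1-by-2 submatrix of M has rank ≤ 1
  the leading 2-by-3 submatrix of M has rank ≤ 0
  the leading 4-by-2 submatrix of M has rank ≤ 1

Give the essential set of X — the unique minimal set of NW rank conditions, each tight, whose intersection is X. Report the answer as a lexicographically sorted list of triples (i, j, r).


Computing R[i][j] = min implied NW-rank bound (n=6, 14 conditions):

  0 0 0 1 1 1
  0 0 0 1 1 2
  0 1 1 2 2 3
  0 1 2 3 3 4
  0 1 2 3 4 5
  1 2 3 4 5 6

so w = (4, 6, 2, 3, 5, 1).

|D(w)|=10, |Ess(w)|=3:

[(2, 3, 0), (2, 5, 1), (5, 1, 0)]


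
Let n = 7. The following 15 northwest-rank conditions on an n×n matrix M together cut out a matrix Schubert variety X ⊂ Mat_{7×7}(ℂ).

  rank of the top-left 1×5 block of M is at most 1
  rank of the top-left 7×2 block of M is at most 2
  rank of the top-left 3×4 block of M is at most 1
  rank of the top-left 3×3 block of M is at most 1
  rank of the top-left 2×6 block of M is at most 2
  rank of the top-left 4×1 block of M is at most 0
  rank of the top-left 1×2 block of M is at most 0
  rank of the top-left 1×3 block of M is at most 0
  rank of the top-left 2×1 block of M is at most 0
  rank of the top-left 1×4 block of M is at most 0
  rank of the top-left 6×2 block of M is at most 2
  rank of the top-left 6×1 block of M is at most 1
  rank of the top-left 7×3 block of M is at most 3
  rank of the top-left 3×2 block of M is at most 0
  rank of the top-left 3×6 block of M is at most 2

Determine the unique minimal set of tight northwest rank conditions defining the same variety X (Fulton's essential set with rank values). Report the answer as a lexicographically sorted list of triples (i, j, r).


Rank table r_w(7×7) implied by the 15 constraints:

  row 1: 0 0 0 0 1 1 1
  row 2: 0 0 1 1 2 2 2
  row 3: 0 0 1 1 2 2 3
  row 4: 0 1 2 2 3 3 4
  row 5: 1 2 3 3 4 4 5
  row 6: 1 2 3 4 5 5 6
  row 7: 1 2 3 4 5 6 7

reading off 1-entries of Δ²R: w = (5, 3, 7, 2, 1, 4, 6).

Fulton essential set (5 of the 11 Rothe cells):

[(1, 4, 0), (3, 2, 0), (3, 4, 1), (3, 6, 2), (4, 1, 0)]
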